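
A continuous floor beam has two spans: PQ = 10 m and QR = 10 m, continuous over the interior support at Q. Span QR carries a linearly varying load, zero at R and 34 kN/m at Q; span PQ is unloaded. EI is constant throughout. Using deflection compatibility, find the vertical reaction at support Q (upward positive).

Release continuity at Q by inserting a hinge; the redundant is the internal moment M_Q. The primary structure is two simply-supported spans PQ and QR.
Discontinuity in slope at Q on the released structure — sum the simple-span end rotations:
  span QR: triangular load, peak 34: w₀L³/(45EI) = 755.6/EI
  relative rotation θ_0 = (0 + 755.6)/EI = 755.6/EI
A unit hogging moment at Q produces rotation L₁/(3EI) + L₂/(3EI) = 6.667/EI.
Compatibility: M_Q·(L₁+L₂)/(3EI) = θ_0, giving M_Q = 113.3 kN·m (hogging).
Span PQ, ΣM about P with M_Q applied at Q: R_Q^{PQ}·10 = 0 + 113.3, so R_Q^{PQ} = 11.33 kN and R_P = 0 − 11.33 = -11.33 kN.
Span QR, ΣM about R: R_Q^{QR}·10 = 1133 + 113.3, so R_Q^{QR} = 124.7 kN and R_R = 170 − 124.7 = 45.33 kN.
R_Q = 11.33 + 124.7 = 136 kN.

R_Q = 136 kN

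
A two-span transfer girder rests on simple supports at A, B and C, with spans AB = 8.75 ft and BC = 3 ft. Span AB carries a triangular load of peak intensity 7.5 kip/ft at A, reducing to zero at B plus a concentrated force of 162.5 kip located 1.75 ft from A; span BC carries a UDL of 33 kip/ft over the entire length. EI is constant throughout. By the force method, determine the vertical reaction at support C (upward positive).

Release continuity at B by inserting a hinge; the redundant is the internal moment M_B. The primary structure is two simply-supported spans AB and BC.
End slopes at the hinge B, treating each span as simply supported:
  span AB: triangular load, peak 7.5: 7w₀L³/(360EI) = 97.7/EI
  span AB: point load 162.5 at a = 1.75: Pab(L + a)/(6LEI) = 398.1/EI
  span BC: UDL 33: wL³/(24EI) = 37.12/EI
  relative rotation θ_0 = (495.8 + 37.12)/EI = 532.9/EI
A unit hogging moment at B produces rotation L₁/(3EI) + L₂/(3EI) = 3.917/EI.
Compatibility: M_B·(L₁+L₂)/(3EI) = θ_0, giving M_B = 136.1 kip·ft (hogging).
Span BC, ΣM about C: R_B^{BC}·3 = 148.5 + 136.1, so R_B^{BC} = 94.86 kip and R_C = 99 − 94.86 = 4.143 kip.

R_C = 4.143 kip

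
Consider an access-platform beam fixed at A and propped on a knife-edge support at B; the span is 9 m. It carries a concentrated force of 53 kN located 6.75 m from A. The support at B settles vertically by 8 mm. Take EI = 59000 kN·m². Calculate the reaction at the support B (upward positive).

R_B = 31.6 kN

Remove the prop at B; the released (primary) structure is a cantilever built in at A.
Primary-structure tip deflection at B by superposition:
  point load 53 at a = 6.75: Pa²(3L − a)/(6EI) = 8150/EI
Flexibility coefficient — unit upward force at B: δ_{BB} = L³/(3EI) = 243/EI.
With EI = 59000 kN·m²: δ_0 = 0.13814 m and δ_{BB} = 0.004119 m/kN.
Compatibility — the beam at B must follow the support down by 0.008 m: δ_0 − R_B·δ_{BB} = 0.008, so R_B = (0.13814 − 0.008)/0.004119 = 31.6 kN.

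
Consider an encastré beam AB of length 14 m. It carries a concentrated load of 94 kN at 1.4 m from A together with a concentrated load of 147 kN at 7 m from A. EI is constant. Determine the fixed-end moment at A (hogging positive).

M_A = 363.8 kN·m

Release both end moments; the primary structure is a simply-supported span AB with redundants M_A and M_B.
Simple-span end rotations at A and B under the given loads:
  at A: point load 94 at a = 1.4: Pab(L + b)/(6LEI) = 525.1/EI
  at B: point load 94 at a = 1.4: Pab(L + a)/(6LEI) = 304/EI
  at A: point load 147 at a = 7: Pab(L + b)/(6LEI) = 1801/EI
  at B: point load 147 at a = 7: Pab(L + a)/(6LEI) = 1801/EI
  θ_A0 = 2326/EI,  θ_B0 = 2105/EI
Flexibility coefficients: a unit moment at one end gives L/(3EI) there and L/(6EI) at the far end, so f₁₁ = f₂₂ = 4.667/EI and f₁₂ = f₂₁ = 2.333/EI.
Compatibility — zero rotation at each built-in end:
  4.667 M_A + 2.333 M_B = 2326
  2.333 M_A + 4.667 M_B = 2105
Solving the pair gives M_A = 363.8 kN·m and M_B = 269.1 kN·m (hogging).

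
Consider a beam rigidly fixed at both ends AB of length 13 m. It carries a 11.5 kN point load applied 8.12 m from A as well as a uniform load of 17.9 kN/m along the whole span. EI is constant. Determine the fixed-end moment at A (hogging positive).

M_A = 265.3 kN·m

Release both end moments; the primary structure is a simply-supported span AB with redundants M_A and M_B.
On the primary (simply-supported) span, the end slopes from the loading are:
  at A: point load 11.5 at a = 8.12: Pab(L + b)/(6LEI) = 104.5/EI
  at B: point load 11.5 at a = 8.12: Pab(L + a)/(6LEI) = 123.4/EI
  at A: UDL 17.9: wL³/(24EI) = 1639/EI
  at B: UDL 17.9: wL³/(24EI) = 1639/EI
  θ_A0 = 1743/EI,  θ_B0 = 1762/EI
Flexibility coefficients: a unit moment at one end gives L/(3EI) there and L/(6EI) at the far end, so f₁₁ = f₂₂ = 4.333/EI and f₁₂ = f₂₁ = 2.167/EI.
Compatibility — zero rotation at each built-in end:
  4.333 M_A + 2.167 M_B = 1743
  2.167 M_A + 4.333 M_B = 1762
Solving the pair gives M_A = 265.3 kN·m and M_B = 274 kN·m (hogging).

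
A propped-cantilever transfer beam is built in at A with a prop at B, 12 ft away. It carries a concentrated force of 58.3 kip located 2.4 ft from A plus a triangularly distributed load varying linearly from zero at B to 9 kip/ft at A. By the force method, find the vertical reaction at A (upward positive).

R_A = 98.24 kip

Remove the prop at B; the released (primary) structure is a cantilever built in at A.
Primary-structure tip deflection at B by superposition:
  point load 58.3 at a = 2.4: Pa²(3L − a)/(6EI) = 1881/EI
  triangular load, peak 9 at the fixed end: w₀L⁴/(30EI) = 6221/EI
  δ_0 = 8101/EI
Tip deflection under a unit load at B: L³/(3EI) = 576/EI.
The prop prevents deflection at B: R_B = δ_0/δ_{BB} = 8101/576 = 14.06 kip.
Vertical equilibrium: R_A = ΣP − R_B = 112.3 − 14.06 = 98.24 kip.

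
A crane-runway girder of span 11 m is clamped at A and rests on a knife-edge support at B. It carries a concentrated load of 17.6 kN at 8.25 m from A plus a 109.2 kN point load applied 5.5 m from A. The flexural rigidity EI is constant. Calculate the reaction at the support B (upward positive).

R_B = 45.26 kN

Take the reaction at B as the redundant and release it; the primary structure is a cantilever fixed at A.
Free-end deflection of the primary structure under the applied loading (downward +):
  point load 17.6 at a = 8.25: Pa²(3L − a)/(6EI) = 4941/EI
  point load 109.2 at a = 5.5: Pa²(3L − a)/(6EI) = 15140/EI
  δ_0 = 20081/EI
Flexibility coefficient — unit upward force at B: δ_{BB} = L³/(3EI) = 443.7/EI.
Compatibility at B: δ_0 − R_B·δ_{BB} = 0, so R_B = 20081/443.7 = 45.26 kN.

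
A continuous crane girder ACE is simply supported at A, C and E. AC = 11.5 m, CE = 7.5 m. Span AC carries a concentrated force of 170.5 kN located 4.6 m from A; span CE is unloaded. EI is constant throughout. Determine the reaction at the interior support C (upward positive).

R_C = 112.1 kN

Take M_C as the redundant. Released structure: two simple spans AC and CE with a hinge at C.
Rotations at C on the released spans (each span's end-slope, ×1/EI):
  span AC: point load 170.5 at a = 4.6: Pab(L + a)/(6LEI) = 1263/EI
  relative rotation θ_0 = (1263 + 0)/EI = 1263/EI
A unit hogging moment at C produces rotation L₁/(3EI) + L₂/(3EI) = 6.333/EI.
Slope continuity at C: θ_0 = M_C·6.333/EI, so M_C = 1263/6.333 = 199.4 kN·m (hogging).
Span AC, ΣM about A with M_C applied at C: R_C^{AC}·11.5 = 784.3 + 199.4, so R_C^{AC} = 85.54 kN and R_A = 170.5 − 85.54 = 84.96 kN.
Span CE, ΣM about E: R_C^{CE}·7.5 = 0 + 199.4, so R_C^{CE} = 26.58 kN and R_E = 0 − 26.58 = -26.58 kN.
R_C = 85.54 + 26.58 = 112.1 kN.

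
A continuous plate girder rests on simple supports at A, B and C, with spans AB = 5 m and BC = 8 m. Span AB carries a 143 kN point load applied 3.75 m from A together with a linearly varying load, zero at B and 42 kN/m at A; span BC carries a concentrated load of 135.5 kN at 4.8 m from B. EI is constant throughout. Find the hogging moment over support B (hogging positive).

Take M_B as the redundant. Released structure: two simple spans AB and BC with a hinge at B.
End slopes at the hinge B, treating each span as simply supported:
  span AB: point load 143 at a = 3.75: Pab(L + a)/(6LEI) = 195.5/EI
  span AB: triangular load, peak 42: 7w₀L³/(360EI) = 102.1/EI
  span BC: point load 135.5 at a = 4.8: Pab(L + b)/(6LEI) = 485.6/EI
  relative rotation θ_0 = (297.6 + 485.6)/EI = 783.2/EI
A unit hogging moment at B produces rotation L₁/(3EI) + L₂/(3EI) = 4.333/EI.
Slope continuity at B: θ_0 = M_B·4.333/EI, so M_B = 783.2/4.333 = 180.7 kN·m (hogging).

M_B = 180.7 kN·m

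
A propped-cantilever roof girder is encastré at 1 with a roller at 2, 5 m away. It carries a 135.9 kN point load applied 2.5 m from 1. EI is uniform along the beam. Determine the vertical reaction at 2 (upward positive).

Release the roller at 2. Primary structure: cantilever fixed at 1.
Downward deflection at the released point 2 due to the loads:
  point load 135.9 at a = 2.5: Pa²(3L − a)/(6EI) = 1770/EI
Tip deflection under a unit load at 2: L³/(3EI) = 41.67/EI.
The prop prevents deflection at 2: R_2 = δ_0/δ_{22} = 1770/41.67 = 42.47 kN.

R_2 = 42.47 kN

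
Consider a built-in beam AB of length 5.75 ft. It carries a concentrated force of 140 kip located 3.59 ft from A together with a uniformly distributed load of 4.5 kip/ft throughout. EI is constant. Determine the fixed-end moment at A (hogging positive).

Take the two fixed-end moments M_A, M_B as redundants; the released structure is the simple span AB.
End rotations of the released simple span under the applied load (×1/EI):
  at A: point load 140 at a = 3.59: Pab(L + b)/(6LEI) = 248.9/EI
  at B: point load 140 at a = 3.59: Pab(L + a)/(6LEI) = 293.9/EI
  at A: UDL 4.5: wL³/(24EI) = 35.65/EI
  at B: UDL 4.5: wL³/(24EI) = 35.65/EI
  θ_A0 = 284.6/EI,  θ_B0 = 329.5/EI
Flexibility coefficients: a unit moment at one end gives L/(3EI) there and L/(6EI) at the far end, so f₁₁ = f₂₂ = 1.917/EI and f₁₂ = f₂₁ = 0.9583/EI.
Compatibility — zero rotation at each built-in end:
  1.917 M_A + 0.9583 M_B = 284.6
  0.9583 M_A + 1.917 M_B = 329.5
Solving the pair gives M_A = 83.32 kip·ft and M_B = 130.3 kip·ft (hogging).

M_A = 83.32 kip·ft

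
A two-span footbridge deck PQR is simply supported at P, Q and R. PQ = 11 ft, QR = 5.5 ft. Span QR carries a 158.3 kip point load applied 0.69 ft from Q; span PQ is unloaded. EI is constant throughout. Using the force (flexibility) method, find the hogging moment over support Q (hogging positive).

Take M_Q as the redundant. Released structure: two simple spans PQ and QR with a hinge at Q.
End slopes at the hinge Q, treating each span as simply supported:
  span QR: point load 158.3 at a = 0.69: Pab(L + b)/(6LEI) = 164.1/EI
  relative rotation θ_0 = (0 + 164.1)/EI = 164.1/EI
A unit hogging moment at Q produces rotation L₁/(3EI) + L₂/(3EI) = 5.5/EI.
Slope continuity at Q: θ_0 = M_Q·5.5/EI, so M_Q = 164.1/5.5 = 29.84 kip·ft (hogging).

M_Q = 29.84 kip·ft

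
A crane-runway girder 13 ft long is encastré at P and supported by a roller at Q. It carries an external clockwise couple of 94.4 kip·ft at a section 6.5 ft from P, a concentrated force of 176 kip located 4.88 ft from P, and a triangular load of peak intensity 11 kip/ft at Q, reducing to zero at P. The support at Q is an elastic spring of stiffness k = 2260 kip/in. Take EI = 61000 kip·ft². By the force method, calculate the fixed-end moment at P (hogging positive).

M_P = 535.6 kip·ft

Take the reaction at Q as the redundant and release it; the primary structure is a cantilever fixed at P.
Primary-structure tip deflection at Q by superposition:
  clockwise couple 94.4 at a = 6.5: M₀a(2L − a)/(2EI) = 5983/EI
  point load 176 at a = 4.88: Pa²(3L − a)/(6EI) = 23835/EI
  triangular load, peak 11 at the free end: 11w₀L⁴/(120EI) = 28799/EI
  δ_0 = 58616/EI
Flexibility coefficient — unit upward force at Q: δ_{QQ} = L³/(3EI) = 732.3/EI.
With EI = 61000 kip·ft²: δ_0 = 0.96092 ft and δ_{QQ} = 0.012005 ft/kip.
Compatibility — the spring shortens by R_Q/k under the reaction it provides: δ_0 − R_Q·δ_{QQ} = R_Q/k. With 1/k = 1/(2260×12) ft/kip = 0.000037 ft/kip, R_Q = δ_0 / (δ_{QQ} + 1/k) = 0.96092 / (0.012005 + 0.000037) = 79.8 kip.
Moment equilibrium about P: M_P = Σ(load moments about P) − R_Q·L = 1573 − 79.8×13 = 535.6 kip·ft.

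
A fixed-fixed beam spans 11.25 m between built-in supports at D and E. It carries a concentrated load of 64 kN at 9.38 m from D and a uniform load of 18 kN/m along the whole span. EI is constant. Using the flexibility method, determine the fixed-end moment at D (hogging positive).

M_D = 206.4 kN·m

Take the two fixed-end moments M_D, M_E as redundants; the released structure is the simple span DE.
End rotations of the released simple span under the applied load (×1/EI):
  at D: point load 64 at a = 9.38: Pab(L + b)/(6LEI) = 218.2/EI
  at E: point load 64 at a = 9.38: Pab(L + a)/(6LEI) = 343.1/EI
  at D: UDL 18: wL³/(24EI) = 1068/EI
  at E: UDL 18: wL³/(24EI) = 1068/EI
  θ_D0 = 1286/EI,  θ_E0 = 1411/EI
Flexibility coefficients: a unit moment at one end gives L/(3EI) there and L/(6EI) at the far end, so f₁₁ = f₂₂ = 3.75/EI and f₁₂ = f₂₁ = 1.875/EI.
Compatibility — zero rotation at each built-in end:
  3.75 M_D + 1.875 M_E = 1286
  1.875 M_D + 3.75 M_E = 1411
Solving the pair gives M_D = 206.4 kN·m and M_E = 273 kN·m (hogging).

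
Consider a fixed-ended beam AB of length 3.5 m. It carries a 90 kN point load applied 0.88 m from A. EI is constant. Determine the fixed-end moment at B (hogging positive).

Release both end moments; the primary structure is a simply-supported span AB with redundants M_A and M_B.
Simple-span end rotations at A and B under the given loads:
  at A: point load 90 at a = 0.88: Pab(L + b)/(6LEI) = 60.47/EI
  at B: point load 90 at a = 0.88: Pab(L + a)/(6LEI) = 43.28/EI
  θ_A0 = 60.47/EI,  θ_B0 = 43.28/EI
Flexibility coefficients: a unit moment at one end gives L/(3EI) there and L/(6EI) at the far end, so f₁₁ = f₂₂ = 1.167/EI and f₁₂ = f₂₁ = 0.5833/EI.
Compatibility — zero rotation at each built-in end:
  1.167 M_A + 0.5833 M_B = 60.47
  0.5833 M_A + 1.167 M_B = 43.28
Solving the pair gives M_A = 44.38 kN·m and M_B = 14.91 kN·m (hogging).

M_B = 14.91 kN·m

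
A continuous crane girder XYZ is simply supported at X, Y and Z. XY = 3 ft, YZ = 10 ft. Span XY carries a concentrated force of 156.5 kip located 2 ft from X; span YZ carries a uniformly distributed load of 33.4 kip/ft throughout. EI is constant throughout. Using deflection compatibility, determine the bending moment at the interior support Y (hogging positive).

M_Y = 341.2 kip·ft

Release continuity at Y by inserting a hinge; the redundant is the internal moment M_Y. The primary structure is two simply-supported spans XY and YZ.
Discontinuity in slope at Y on the released structure — sum the simple-span end rotations:
  span XY: point load 156.5 at a = 2: Pab(L + a)/(6LEI) = 86.94/EI
  span YZ: UDL 33.4: wL³/(24EI) = 1392/EI
  relative rotation θ_0 = (86.94 + 1392)/EI = 1479/EI
A unit hogging moment at Y produces rotation L₁/(3EI) + L₂/(3EI) = 4.333/EI.
Compatibility: M_Y·(L₁+L₂)/(3EI) = θ_0, giving M_Y = 341.2 kip·ft (hogging).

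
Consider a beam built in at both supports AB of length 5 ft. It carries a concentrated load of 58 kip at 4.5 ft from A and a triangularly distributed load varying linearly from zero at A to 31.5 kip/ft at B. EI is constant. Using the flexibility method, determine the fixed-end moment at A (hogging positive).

M_A = 28.86 kip·ft

Release both end moments; the primary structure is a simply-supported span AB with redundants M_A and M_B.
Simple-span end rotations at A and B under the given loads:
  at A: point load 58 at a = 4.5: Pab(L + b)/(6LEI) = 23.93/EI
  at B: point load 58 at a = 4.5: Pab(L + a)/(6LEI) = 41.33/EI
  at A: triangular load, peak 31.5: 7w₀L³/(360EI) = 76.56/EI
  at B: triangular load, peak 31.5: w₀L³/(45EI) = 87.5/EI
  θ_A0 = 100.5/EI,  θ_B0 = 128.8/EI
Flexibility coefficients: a unit moment at one end gives L/(3EI) there and L/(6EI) at the far end, so f₁₁ = f₂₂ = 1.667/EI and f₁₂ = f₂₁ = 0.8333/EI.
Compatibility — zero rotation at each built-in end:
  1.667 M_A + 0.8333 M_B = 100.5
  0.8333 M_A + 1.667 M_B = 128.8
Solving the pair gives M_A = 28.86 kip·ft and M_B = 62.87 kip·ft (hogging).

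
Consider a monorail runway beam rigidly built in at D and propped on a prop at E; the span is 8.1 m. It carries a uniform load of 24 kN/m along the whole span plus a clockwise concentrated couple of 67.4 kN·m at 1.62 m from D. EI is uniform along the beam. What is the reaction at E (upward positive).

R_E = 77.39 kN

Choose R_E as the redundant. The primary structure is the cantilever fixed at D.
Deflection at E on the released cantilever, summing each load's contribution:
  UDL 24: wL⁴/(8EI) = 12914/EI
  clockwise couple 67.4 at a = 1.62: M₀a(2L − a)/(2EI) = 796/EI
  δ_0 = 13710/EI
Tip deflection under a unit load at E: L³/(3EI) = 177.1/EI.
The prop prevents deflection at E: R_E = δ_0/δ_{EE} = 13710/177.1 = 77.39 kN.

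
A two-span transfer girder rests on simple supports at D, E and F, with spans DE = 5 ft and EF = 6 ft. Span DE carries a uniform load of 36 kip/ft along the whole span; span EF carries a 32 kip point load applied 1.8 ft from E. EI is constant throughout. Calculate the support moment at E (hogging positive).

M_E = 69.83 kip·ft

Insert a hinge at E; M_E is the redundant, and each span becomes simply supported.
Rotations at E on the released spans (each span's end-slope, ×1/EI):
  span DE: UDL 36: wL³/(24EI) = 187.5/EI
  span EF: point load 32 at a = 1.8: Pab(L + b)/(6LEI) = 68.54/EI
  relative rotation θ_0 = (187.5 + 68.54)/EI = 256/EI
A unit hogging moment at E produces rotation L₁/(3EI) + L₂/(3EI) = 3.667/EI.
Slope continuity at E: θ_0 = M_E·3.667/EI, so M_E = 256/3.667 = 69.83 kip·ft (hogging).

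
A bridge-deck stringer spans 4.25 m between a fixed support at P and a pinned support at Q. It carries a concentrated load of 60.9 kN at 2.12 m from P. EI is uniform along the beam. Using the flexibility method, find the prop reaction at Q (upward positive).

R_Q = 18.95 kN

Release the roller at Q. Primary structure: cantilever fixed at P.
Deflection at Q on the released cantilever, summing each load's contribution:
  point load 60.9 at a = 2.12: Pa²(3L − a)/(6EI) = 484.9/EI
Tip deflection under a unit load at Q: L³/(3EI) = 25.59/EI.
The prop prevents deflection at Q: R_Q = δ_0/δ_{QQ} = 484.9/25.59 = 18.95 kN.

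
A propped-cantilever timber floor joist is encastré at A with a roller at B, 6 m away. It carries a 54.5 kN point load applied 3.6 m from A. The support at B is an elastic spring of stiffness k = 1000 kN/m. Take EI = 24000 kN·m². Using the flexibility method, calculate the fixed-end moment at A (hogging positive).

M_A = 90.25 kN·m

Take the reaction at B as the redundant and release it; the primary structure is a cantilever fixed at A.
Downward deflection at the released point B due to the loads:
  point load 54.5 at a = 3.6: Pa²(3L − a)/(6EI) = 1695/EI
Flexibility coefficient — unit upward force at B: δ_{BB} = L³/(3EI) = 72/EI.
With EI = 24000 kN·m²: δ_0 = 0.070632 m and δ_{BB} = 0.003 m/kN.
Compatibility — the spring shortens by R_B/k under the reaction it provides: δ_0 − R_B·δ_{BB} = R_B/k. With 1/k = 0.001 m/kN, R_B = δ_0 / (δ_{BB} + 1/k) = 0.070632 / (0.003 + 0.001) = 17.66 kN.
Moment equilibrium about A: M_A = Σ(load moments about A) − R_B·L = 196.2 − 17.66×6 = 90.25 kN·m.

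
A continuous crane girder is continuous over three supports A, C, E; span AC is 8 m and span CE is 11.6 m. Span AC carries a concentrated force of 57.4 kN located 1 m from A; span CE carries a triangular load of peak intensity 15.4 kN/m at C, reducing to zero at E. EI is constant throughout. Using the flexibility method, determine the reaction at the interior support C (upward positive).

Take M_C as the redundant. Released structure: two simple spans AC and CE with a hinge at C.
Discontinuity in slope at C on the released structure — sum the simple-span end rotations:
  span AC: point load 57.4 at a = 1: Pab(L + a)/(6LEI) = 75.34/EI
  span CE: triangular load, peak 15.4: w₀L³/(45EI) = 534.2/EI
  relative rotation θ_0 = (75.34 + 534.2)/EI = 609.5/EI
A unit hogging moment at C produces rotation L₁/(3EI) + L₂/(3EI) = 6.533/EI.
Slope continuity at C: θ_0 = M_C·6.533/EI, so M_C = 609.5/6.533 = 93.29 kN·m (hogging).
Span AC, ΣM about A with M_C applied at C: R_C^{AC}·8 = 57.4 + 93.29, so R_C^{AC} = 18.84 kN and R_A = 57.4 − 18.84 = 38.56 kN.
Span CE, ΣM about E: R_C^{CE}·11.6 = 690.7 + 93.29, so R_C^{CE} = 67.59 kN and R_E = 89.32 − 67.59 = 21.73 kN.
R_C = 18.84 + 67.59 = 86.43 kN.

R_C = 86.43 kN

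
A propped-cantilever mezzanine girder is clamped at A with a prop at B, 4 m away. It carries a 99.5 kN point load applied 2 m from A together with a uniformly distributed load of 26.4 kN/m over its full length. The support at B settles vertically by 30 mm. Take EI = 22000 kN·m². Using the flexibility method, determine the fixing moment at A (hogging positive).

M_A = 251.2 kN·m

Choose R_B as the redundant. The primary structure is the cantilever fixed at A.
Downward deflection at the released point B due to the loads:
  point load 99.5 at a = 2: Pa²(3L − a)/(6EI) = 663.3/EI
  UDL 26.4: wL⁴/(8EI) = 844.8/EI
  δ_0 = 1508/EI
Tip deflection under a unit load at B: L³/(3EI) = 21.33/EI.
With EI = 22000 kN·m²: δ_0 = 0.068552 m and δ_{BB} = 0.00097 m/kN.
Compatibility — the beam at B must follow the support down by 0.03 m: δ_0 − R_B·δ_{BB} = 0.03, so R_B = (0.068552 − 0.03)/0.00097 = 39.76 kN.
Moment equilibrium about A: M_A = Σ(load moments about A) − R_B·L = 410.2 − 39.76×4 = 251.2 kN·m.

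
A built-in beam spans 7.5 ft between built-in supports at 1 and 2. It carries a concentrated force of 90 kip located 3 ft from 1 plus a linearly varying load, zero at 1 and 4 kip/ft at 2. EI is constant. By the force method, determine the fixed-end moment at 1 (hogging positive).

Take the two fixed-end moments M_1, M_2 as redundants; the released structure is the simple span 12.
Simple-span end rotations at 1 and 2 under the given loads:
  at 1: point load 90 at a = 3: Pab(L + b)/(6LEI) = 324/EI
  at 2: point load 90 at a = 3: Pab(L + a)/(6LEI) = 283.5/EI
  at 1: triangular load, peak 4: 7w₀L³/(360EI) = 32.81/EI
  at 2: triangular load, peak 4: w₀L³/(45EI) = 37.5/EI
  θ_10 = 356.8/EI,  θ_20 = 321/EI
Flexibility coefficients: a unit moment at one end gives L/(3EI) there and L/(6EI) at the far end, so f₁₁ = f₂₂ = 2.5/EI and f₁₂ = f₂₁ = 1.25/EI.
Compatibility — zero rotation at each built-in end:
  2.5 M_1 + 1.25 M_2 = 356.8
  1.25 M_1 + 2.5 M_2 = 321
Solving the pair gives M_1 = 104.7 kip·ft and M_2 = 76.05 kip·ft (hogging).

M_1 = 104.7 kip·ft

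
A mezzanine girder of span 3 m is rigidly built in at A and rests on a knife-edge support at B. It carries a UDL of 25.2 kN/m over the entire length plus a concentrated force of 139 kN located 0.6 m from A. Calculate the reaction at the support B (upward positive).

R_B = 36.13 kN

Choose R_B as the redundant. The primary structure is the cantilever fixed at A.
Deflection at B on the released cantilever, summing each load's contribution:
  UDL 25.2: wL⁴/(8EI) = 255.2/EI
  point load 139 at a = 0.6: Pa²(3L − a)/(6EI) = 70.06/EI
  δ_0 = 325.2/EI
Flexibility coefficient — unit upward force at B: δ_{BB} = L³/(3EI) = 9/EI.
The prop prevents deflection at B: R_B = δ_0/δ_{BB} = 325.2/9 = 36.13 kN.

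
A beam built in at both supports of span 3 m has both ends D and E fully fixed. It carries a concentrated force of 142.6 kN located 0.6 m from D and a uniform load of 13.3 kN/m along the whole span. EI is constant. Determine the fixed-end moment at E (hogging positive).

M_E = 23.66 kN·m

Take the two fixed-end moments M_D, M_E as redundants; the released structure is the simple span DE.
Simple-span end rotations at D and E under the given loads:
  at D: point load 142.6 at a = 0.6: Pab(L + b)/(6LEI) = 61.6/EI
  at E: point load 142.6 at a = 0.6: Pab(L + a)/(6LEI) = 41.07/EI
  at D: UDL 13.3: wL³/(24EI) = 14.96/EI
  at E: UDL 13.3: wL³/(24EI) = 14.96/EI
  θ_D0 = 76.57/EI,  θ_E0 = 56.03/EI
Flexibility coefficients: a unit moment at one end gives L/(3EI) there and L/(6EI) at the far end, so f₁₁ = f₂₂ = 1/EI and f₁₂ = f₂₁ = 0.5/EI.
Compatibility — zero rotation at each built-in end:
  1 M_D + 0.5 M_E = 76.57
  0.5 M_D + 1 M_E = 56.03
Solving the pair gives M_D = 64.73 kN·m and M_E = 23.66 kN·m (hogging).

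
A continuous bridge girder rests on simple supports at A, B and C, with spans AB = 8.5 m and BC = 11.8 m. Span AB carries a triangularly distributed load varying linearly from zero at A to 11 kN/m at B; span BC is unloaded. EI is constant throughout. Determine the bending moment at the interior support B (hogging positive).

Insert a hinge at B; M_B is the redundant, and each span becomes simply supported.
Rotations at B on the released spans (each span's end-slope, ×1/EI):
  span AB: triangular load, peak 11: w₀L³/(45EI) = 150.1/EI
  relative rotation θ_0 = (150.1 + 0)/EI = 150.1/EI
A unit hogging moment at B produces rotation L₁/(3EI) + L₂/(3EI) = 6.767/EI.
Compatibility: M_B·(L₁+L₂)/(3EI) = θ_0, giving M_B = 22.19 kN·m (hogging).

M_B = 22.19 kN·m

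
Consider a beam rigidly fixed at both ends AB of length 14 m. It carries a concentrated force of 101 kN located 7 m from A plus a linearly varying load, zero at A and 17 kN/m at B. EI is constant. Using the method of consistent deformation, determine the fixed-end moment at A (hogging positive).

M_A = 287.8 kN·m

Take the two fixed-end moments M_A, M_B as redundants; the released structure is the simple span AB.
End rotations of the released simple span under the applied load (×1/EI):
  at A: point load 101 at a = 7: Pab(L + b)/(6LEI) = 1237/EI
  at B: point load 101 at a = 7: Pab(L + a)/(6LEI) = 1237/EI
  at A: triangular load, peak 17: 7w₀L³/(360EI) = 907/EI
  at B: triangular load, peak 17: w₀L³/(45EI) = 1037/EI
  θ_A0 = 2144/EI,  θ_B0 = 2274/EI
Flexibility coefficients: a unit moment at one end gives L/(3EI) there and L/(6EI) at the far end, so f₁₁ = f₂₂ = 4.667/EI and f₁₂ = f₂₁ = 2.333/EI.
Compatibility — zero rotation at each built-in end:
  4.667 M_A + 2.333 M_B = 2144
  2.333 M_A + 4.667 M_B = 2274
Solving the pair gives M_A = 287.8 kN·m and M_B = 343.4 kN·m (hogging).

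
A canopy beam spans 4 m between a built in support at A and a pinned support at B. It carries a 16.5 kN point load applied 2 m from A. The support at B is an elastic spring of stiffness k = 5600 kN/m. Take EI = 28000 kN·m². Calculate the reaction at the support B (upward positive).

Release the roller at B. Primary structure: cantilever fixed at A.
Free-end deflection of the primary structure under the applied loading (downward +):
  point load 16.5 at a = 2: Pa²(3L − a)/(6EI) = 110/EI
Flexibility coefficient — unit upward force at B: δ_{BB} = L³/(3EI) = 21.33/EI.
With EI = 28000 kN·m²: δ_0 = 0.003929 m and δ_{BB} = 0.000762 m/kN.
Compatibility — the spring shortens by R_B/k under the reaction it provides: δ_0 − R_B·δ_{BB} = R_B/k. With 1/k = 0.000179 m/kN, R_B = δ_0 / (δ_{BB} + 1/k) = 0.003929 / (0.000762 + 0.000179) = 4.177 kN.

R_B = 4.177 kN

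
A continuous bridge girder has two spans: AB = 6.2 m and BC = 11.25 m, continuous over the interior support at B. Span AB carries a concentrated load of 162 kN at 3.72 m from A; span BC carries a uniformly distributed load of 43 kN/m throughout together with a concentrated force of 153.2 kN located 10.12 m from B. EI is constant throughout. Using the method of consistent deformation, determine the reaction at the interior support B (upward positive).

Insert a hinge at B; M_B is the redundant, and each span becomes simply supported.
Rotations at B on the released spans (each span's end-slope, ×1/EI):
  span AB: point load 162 at a = 3.72: Pab(L + a)/(6LEI) = 398.5/EI
  span BC: UDL 43: wL³/(24EI) = 2551/EI
  span BC: point load 153.2 at a = 10.12: Pab(L + b)/(6LEI) = 321.3/EI
  relative rotation θ_0 = (398.5 + 2872)/EI = 3271/EI
A unit hogging moment at B produces rotation L₁/(3EI) + L₂/(3EI) = 5.817/EI.
Slope continuity at B: θ_0 = M_B·5.817/EI, so M_B = 3271/5.817 = 562.3 kN·m (hogging).
Span AB, ΣM about A with M_B applied at B: R_B^{AB}·6.2 = 602.6 + 562.3, so R_B^{AB} = 187.9 kN and R_A = 162 − 187.9 = -25.9 kN.
Span BC, ΣM about C: R_B^{BC}·11.25 = 2894 + 562.3, so R_B^{BC} = 307.2 kN and R_C = 637 − 307.2 = 329.7 kN.
R_B = 187.9 + 307.2 = 495.1 kN.

R_B = 495.1 kN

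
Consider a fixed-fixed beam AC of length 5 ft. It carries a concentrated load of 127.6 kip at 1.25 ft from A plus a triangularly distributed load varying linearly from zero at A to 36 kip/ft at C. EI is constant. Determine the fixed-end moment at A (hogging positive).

Take the two fixed-end moments M_A, M_C as redundants; the released structure is the simple span AC.
Simple-span end rotations at A and C under the given loads:
  at A: point load 127.6 at a = 1.25: Pab(L + b)/(6LEI) = 174.5/EI
  at C: point load 127.6 at a = 1.25: Pab(L + a)/(6LEI) = 124.6/EI
  at A: triangular load, peak 36: 7w₀L³/(360EI) = 87.5/EI
  at C: triangular load, peak 36: w₀L³/(45EI) = 100/EI
  θ_A0 = 262/EI,  θ_C0 = 224.6/EI
Flexibility coefficients: a unit moment at one end gives L/(3EI) there and L/(6EI) at the far end, so f₁₁ = f₂₂ = 1.667/EI and f₁₂ = f₂₁ = 0.8333/EI.
Compatibility — zero rotation at each built-in end:
  1.667 M_A + 0.8333 M_C = 262
  0.8333 M_A + 1.667 M_C = 224.6
Solving the pair gives M_A = 119.7 kip·ft and M_C = 74.91 kip·ft (hogging).

M_A = 119.7 kip·ft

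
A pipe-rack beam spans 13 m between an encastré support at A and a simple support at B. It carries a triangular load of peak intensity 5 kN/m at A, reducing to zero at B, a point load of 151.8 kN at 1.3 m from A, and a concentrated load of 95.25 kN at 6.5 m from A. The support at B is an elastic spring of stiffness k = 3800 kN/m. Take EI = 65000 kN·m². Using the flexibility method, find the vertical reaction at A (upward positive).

R_A = 242 kN

Choose R_B as the redundant. The primary structure is the cantilever fixed at A.
Deflection at B on the released cantilever, summing each load's contribution:
  triangular load, peak 5 at the fixed end: w₀L⁴/(30EI) = 4760/EI
  point load 151.8 at a = 1.3: Pa²(3L − a)/(6EI) = 1612/EI
  point load 95.25 at a = 6.5: Pa²(3L − a)/(6EI) = 21798/EI
  δ_0 = 28170/EI
Tip deflection under a unit load at B: L³/(3EI) = 732.3/EI.
With EI = 65000 kN·m²: δ_0 = 0.43339 m and δ_{BB} = 0.011267 m/kN.
Compatibility — the spring shortens by R_B/k under the reaction it provides: δ_0 − R_B·δ_{BB} = R_B/k. With 1/k = 0.000263 m/kN, R_B = δ_0 / (δ_{BB} + 1/k) = 0.43339 / (0.011267 + 0.000263) = 37.59 kN.
Vertical equilibrium: R_A = ΣP − R_B = 279.6 − 37.59 = 242 kN.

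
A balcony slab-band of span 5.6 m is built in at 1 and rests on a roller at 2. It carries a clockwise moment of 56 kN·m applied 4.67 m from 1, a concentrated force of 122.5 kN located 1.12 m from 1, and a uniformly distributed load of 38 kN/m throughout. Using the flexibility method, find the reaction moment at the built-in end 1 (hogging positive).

Remove the prop at 2; the released (primary) structure is a cantilever built in at 1.
Free-end deflection of the primary structure under the applied loading (downward +):
  clockwise couple 56 at a = 4.67: M₀a(2L − a)/(2EI) = 853.9/EI
  point load 122.5 at a = 1.12: Pa²(3L − a)/(6EI) = 401.6/EI
  UDL 38: wL⁴/(8EI) = 4671/EI
  δ_0 = 5927/EI
Tip deflection under a unit load at 2: L³/(3EI) = 58.54/EI.
The prop prevents deflection at 2: R_2 = δ_0/δ_{22} = 5927/58.54 = 101.2 kN.
Moment equilibrium about 1: M_1 = Σ(load moments about 1) − R_2·L = 789 − 101.2×5.6 = 222.1 kN·m.

M_1 = 222.1 kN·m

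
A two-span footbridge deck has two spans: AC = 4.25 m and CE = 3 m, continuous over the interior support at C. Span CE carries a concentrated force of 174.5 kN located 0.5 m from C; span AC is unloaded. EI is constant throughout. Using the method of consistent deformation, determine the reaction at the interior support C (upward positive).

Release continuity at C by inserting a hinge; the redundant is the internal moment M_C. The primary structure is two simply-supported spans AC and CE.
Rotations at C on the released spans (each span's end-slope, ×1/EI):
  span CE: point load 174.5 at a = 0.5: Pab(L + b)/(6LEI) = 66.65/EI
  relative rotation θ_0 = (0 + 66.65)/EI = 66.65/EI
A unit hogging moment at C produces rotation L₁/(3EI) + L₂/(3EI) = 2.417/EI.
Compatibility: M_C·(L₁+L₂)/(3EI) = θ_0, giving M_C = 27.58 kN·m (hogging).
Span AC, ΣM about A with M_C applied at C: R_C^{AC}·4.25 = 0 + 27.58, so R_C^{AC} = 6.489 kN and R_A = 0 − 6.489 = -6.489 kN.
Span CE, ΣM about E: R_C^{CE}·3 = 436.2 + 27.58, so R_C^{CE} = 154.6 kN and R_E = 174.5 − 154.6 = 19.89 kN.
R_C = 6.489 + 154.6 = 161.1 kN.

R_C = 161.1 kN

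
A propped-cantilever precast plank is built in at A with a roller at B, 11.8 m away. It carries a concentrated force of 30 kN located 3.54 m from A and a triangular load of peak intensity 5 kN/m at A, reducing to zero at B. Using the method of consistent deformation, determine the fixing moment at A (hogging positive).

M_A = 109.6 kN·m

Take the reaction at B as the redundant and release it; the primary structure is a cantilever fixed at A.
Primary-structure tip deflection at B by superposition:
  point load 30 at a = 3.54: Pa²(3L − a)/(6EI) = 1996/EI
  triangular load, peak 5 at the fixed end: w₀L⁴/(30EI) = 3231/EI
  δ_0 = 5228/EI
Flexibility coefficient — unit upward force at B: δ_{BB} = L³/(3EI) = 547.7/EI.
The prop prevents deflection at B: R_B = δ_0/δ_{BB} = 5228/547.7 = 9.545 kN.
Moment equilibrium about A: M_A = Σ(load moments about A) − R_B·L = 222.2 − 9.545×11.8 = 109.6 kN·m.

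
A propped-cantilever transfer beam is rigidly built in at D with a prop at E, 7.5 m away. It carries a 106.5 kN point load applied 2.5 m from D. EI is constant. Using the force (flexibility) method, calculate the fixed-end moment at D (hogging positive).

Take the reaction at E as the redundant and release it; the primary structure is a cantilever fixed at D.
Downward deflection at the released point E due to the loads:
  point load 106.5 at a = 2.5: Pa²(3L − a)/(6EI) = 2219/EI
Flexibility coefficient — unit upward force at E: δ_{EE} = L³/(3EI) = 140.6/EI.
The prop prevents deflection at E: R_E = δ_0/δ_{EE} = 2219/140.6 = 15.78 kN.
Moment equilibrium about D: M_D = Σ(load moments about D) − R_E·L = 266.2 − 15.78×7.5 = 147.9 kN·m.

M_D = 147.9 kN·m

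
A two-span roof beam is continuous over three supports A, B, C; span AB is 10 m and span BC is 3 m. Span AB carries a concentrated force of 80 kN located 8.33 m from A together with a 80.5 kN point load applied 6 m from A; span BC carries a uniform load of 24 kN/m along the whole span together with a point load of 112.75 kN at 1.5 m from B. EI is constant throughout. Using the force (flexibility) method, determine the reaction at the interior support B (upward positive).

Release continuity at B by inserting a hinge; the redundant is the internal moment M_B. The primary structure is two simply-supported spans AB and BC.
Rotations at B on the released spans (each span's end-slope, ×1/EI):
  span AB: point load 80 at a = 8.33: Pab(L + a)/(6LEI) = 340/EI
  span AB: point load 80.5 at a = 6: Pab(L + a)/(6LEI) = 515.2/EI
  span BC: UDL 24: wL³/(24EI) = 27/EI
  span BC: point load 112.75 at a = 1.5: Pab(L + b)/(6LEI) = 63.42/EI
  relative rotation θ_0 = (855.2 + 90.42)/EI = 945.6/EI
A unit hogging moment at B produces rotation L₁/(3EI) + L₂/(3EI) = 4.333/EI.
Slope continuity at B: θ_0 = M_B·4.333/EI, so M_B = 945.6/4.333 = 218.2 kN·m (hogging).
Span AB, ΣM about A with M_B applied at B: R_B^{AB}·10 = 1149 + 218.2, so R_B^{AB} = 136.8 kN and R_A = 160.5 − 136.8 = 23.74 kN.
Span BC, ΣM about C: R_B^{BC}·3 = 277.1 + 218.2, so R_B^{BC} = 165.1 kN and R_C = 184.8 − 165.1 = 19.64 kN.
R_B = 136.8 + 165.1 = 301.9 kN.

R_B = 301.9 kN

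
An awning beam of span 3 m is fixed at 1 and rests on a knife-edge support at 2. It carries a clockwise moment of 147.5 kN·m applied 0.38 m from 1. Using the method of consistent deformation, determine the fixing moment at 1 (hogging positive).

M_1 = 95 kN·m

Release the roller at 2. Primary structure: cantilever fixed at 1.
Free-end deflection of the primary structure under the applied loading (downward +):
  clockwise couple 147.5 at a = 0.38: M₀a(2L − a)/(2EI) = 157.5/EI
Tip deflection under a unit load at 2: L³/(3EI) = 9/EI.
Compatibility at 2: δ_0 − R_2·δ_{22} = 0, so R_2 = 157.5/9 = 17.5 kN.
Moment equilibrium about 1: M_1 = Σ(load moments about 1) − R_2·L = 147.5 − 17.5×3 = 95 kN·m.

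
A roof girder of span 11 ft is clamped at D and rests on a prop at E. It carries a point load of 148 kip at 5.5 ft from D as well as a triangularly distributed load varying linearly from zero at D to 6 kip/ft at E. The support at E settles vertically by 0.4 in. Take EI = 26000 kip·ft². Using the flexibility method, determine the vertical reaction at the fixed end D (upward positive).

R_D = 118.6 kip

Choose R_E as the redundant. The primary structure is the cantilever fixed at D.
Free-end deflection of the primary structure under the applied loading (downward +):
  point load 148 at a = 5.5: Pa²(3L − a)/(6EI) = 20520/EI
  triangular load, peak 6 at the free end: 11w₀L⁴/(120EI) = 8053/EI
  δ_0 = 28572/EI
Flexibility coefficient — unit upward force at E: δ_{EE} = L³/(3EI) = 443.7/EI.
With EI = 26000 kip·ft²: δ_0 = 1.0989 ft and δ_{EE} = 0.017064 ft/kip.
Compatibility — the beam at E must follow the support down by 0.03333 ft: δ_0 − R_E·δ_{EE} = 0.03333, so R_E = (1.0989 − 0.03333)/0.017064 = 62.45 kip.
Vertical equilibrium: R_D = ΣP − R_E = 181 − 62.45 = 118.6 kip.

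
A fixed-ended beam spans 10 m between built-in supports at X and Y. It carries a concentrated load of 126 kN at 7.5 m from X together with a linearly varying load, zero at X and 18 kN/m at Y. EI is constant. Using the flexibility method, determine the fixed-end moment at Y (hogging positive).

Take the two fixed-end moments M_X, M_Y as redundants; the released structure is the simple span XY.
End rotations of the released simple span under the applied load (×1/EI):
  at X: point load 126 at a = 7.5: Pab(L + b)/(6LEI) = 492.2/EI
  at Y: point load 126 at a = 7.5: Pab(L + a)/(6LEI) = 689.1/EI
  at X: triangular load, peak 18: 7w₀L³/(360EI) = 350/EI
  at Y: triangular load, peak 18: w₀L³/(45EI) = 400/EI
  θ_X0 = 842.2/EI,  θ_Y0 = 1089/EI
Flexibility coefficients: a unit moment at one end gives L/(3EI) there and L/(6EI) at the far end, so f₁₁ = f₂₂ = 3.333/EI and f₁₂ = f₂₁ = 1.667/EI.
Compatibility — zero rotation at each built-in end:
  3.333 M_X + 1.667 M_Y = 842.2
  1.667 M_X + 3.333 M_Y = 1089
Solving the pair gives M_X = 119.1 kN·m and M_Y = 267.2 kN·m (hogging).

M_Y = 267.2 kN·m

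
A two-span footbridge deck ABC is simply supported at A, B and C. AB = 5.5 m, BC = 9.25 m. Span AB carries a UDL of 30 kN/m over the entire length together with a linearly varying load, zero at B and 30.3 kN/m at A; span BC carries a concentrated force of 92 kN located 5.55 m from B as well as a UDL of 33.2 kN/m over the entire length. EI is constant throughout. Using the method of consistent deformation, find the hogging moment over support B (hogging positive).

Take M_B as the redundant. Released structure: two simple spans AB and BC with a hinge at B.
Rotations at B on the released spans (each span's end-slope, ×1/EI):
  span AB: UDL 30: wL³/(24EI) = 208/EI
  span AB: triangular load, peak 30.3: 7w₀L³/(360EI) = 98.02/EI
  span BC: point load 92 at a = 5.55: Pab(L + b)/(6LEI) = 440.8/EI
  span BC: UDL 33.2: wL³/(24EI) = 1095/EI
  relative rotation θ_0 = (306 + 1536)/EI = 1842/EI
A unit hogging moment at B produces rotation L₁/(3EI) + L₂/(3EI) = 4.917/EI.
Slope continuity at B: θ_0 = M_B·4.917/EI, so M_B = 1842/4.917 = 374.6 kN·m (hogging).

M_B = 374.6 kN·m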